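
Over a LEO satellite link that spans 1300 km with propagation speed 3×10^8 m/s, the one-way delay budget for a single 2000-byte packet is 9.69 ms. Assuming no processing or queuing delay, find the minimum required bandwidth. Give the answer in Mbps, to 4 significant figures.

L = 16000 bits.
Propagation delay = 1300000 / 300000000 = 4.33333 ms.
Transmission budget = 9.69 − 4.33333 = 5.35667 ms.
R ≥ L / t_tx = 16000 bits / 0.00535667 s = 2.987 Mbps.

2.987 Mbps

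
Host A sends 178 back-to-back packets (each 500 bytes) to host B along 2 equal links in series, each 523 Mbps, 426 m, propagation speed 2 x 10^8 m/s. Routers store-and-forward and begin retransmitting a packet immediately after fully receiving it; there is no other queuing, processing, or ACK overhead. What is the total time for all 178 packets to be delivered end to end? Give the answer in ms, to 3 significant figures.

Per-hop transmission t_tx = L/R = 4000/523000000 = 0.00764818 ms.
Per-hop propagation t_prop = 426/200000000 = 0.00213 ms.
Pipeline fill: first packet needs 2·t_tx to clear all hops; remaining 177 packets each add one t_tx.
Total = (2+178-1)·t_tx + 2·t_prop = 179·0.00764818 + 2·0.00213 = 1.37 ms.

1.37 ms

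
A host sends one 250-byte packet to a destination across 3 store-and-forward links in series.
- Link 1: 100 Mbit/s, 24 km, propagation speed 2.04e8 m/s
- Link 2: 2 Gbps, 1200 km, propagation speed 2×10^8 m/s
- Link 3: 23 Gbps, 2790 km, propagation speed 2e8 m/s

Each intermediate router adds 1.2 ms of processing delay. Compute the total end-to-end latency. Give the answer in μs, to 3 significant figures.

L = 250 × 8 = 2000 bits.
Transmission delays (L/R per hop): 20, 1, 0.0869565 μs; sum = 21.087 μs.
Propagation delays (d/s per hop): 117.647, 6000, 13950 μs; sum = 20067.6 μs.
Processing at 2 router(s): 2 × 1.2 ms = 2400 μs.
End-to-end = 22500 μs.

22500 μs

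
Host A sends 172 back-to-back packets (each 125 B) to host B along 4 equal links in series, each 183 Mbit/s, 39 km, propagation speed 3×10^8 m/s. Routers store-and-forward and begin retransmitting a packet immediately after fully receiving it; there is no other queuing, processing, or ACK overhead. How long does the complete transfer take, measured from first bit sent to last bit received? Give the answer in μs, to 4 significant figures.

Per-hop transmission t_tx = L/R = 1000/183000000 = 5.46448 μs.
Per-hop propagation t_prop = 39000/300000000 = 130 μs.
Pipeline fill: first packet needs 4·t_tx to clear all hops; remaining 171 packets each add one t_tx.
Total = (4+172-1)·t_tx + 4·t_prop = 175·5.46448 + 4·130 = 1476 μs.

1476 μs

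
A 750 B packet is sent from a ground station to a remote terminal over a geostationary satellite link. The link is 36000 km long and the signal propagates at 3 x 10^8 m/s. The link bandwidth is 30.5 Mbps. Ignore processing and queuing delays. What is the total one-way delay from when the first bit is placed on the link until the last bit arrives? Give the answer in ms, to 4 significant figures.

L = 750 × 8 = 6000 bits.
Transmission delay = L/R = 6000 / 30500000 = 0.196721 ms.
Propagation delay = d/s = 36000000 m / 300000000 m/s = 120 ms.
Total = 120.2 ms.

120.2 ms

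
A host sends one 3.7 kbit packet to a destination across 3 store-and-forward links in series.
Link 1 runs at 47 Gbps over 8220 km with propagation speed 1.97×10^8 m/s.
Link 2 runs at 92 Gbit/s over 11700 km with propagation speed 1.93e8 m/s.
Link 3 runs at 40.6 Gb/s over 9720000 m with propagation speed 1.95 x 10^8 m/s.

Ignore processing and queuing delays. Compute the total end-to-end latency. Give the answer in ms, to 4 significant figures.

L = 3700 bits.
Transmission delays (L/R per hop): 7.87234e-05, 4.02174e-05, 9.1133e-05 ms; sum = 0.000210074 ms.
Propagation delays (d/s per hop): 41.7259, 60.6218, 49.8462 ms; sum = 152.194 ms.
End-to-end = 152.2 ms.

152.2 ms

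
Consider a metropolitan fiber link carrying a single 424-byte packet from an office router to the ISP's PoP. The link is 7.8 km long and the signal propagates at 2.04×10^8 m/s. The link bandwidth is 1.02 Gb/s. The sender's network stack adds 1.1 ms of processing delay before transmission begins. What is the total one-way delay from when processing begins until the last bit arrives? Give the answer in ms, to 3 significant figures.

L = 424 × 8 = 3392 bits.
Transmission delay = L/R = 3392 / 1020000000 = 0.00332549 ms.
Propagation delay = d/s = 7800 m / 204000000 m/s = 0.0382353 ms.
Plus processing delay 1.1 ms = 1.1 ms.
Total = 1.14 ms.

1.14 ms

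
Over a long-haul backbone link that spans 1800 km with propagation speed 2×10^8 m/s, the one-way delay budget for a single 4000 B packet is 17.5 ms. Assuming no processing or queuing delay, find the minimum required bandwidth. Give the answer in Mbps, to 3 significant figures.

L = 32000 bits.
Propagation delay = 1800000 / 200000000 = 9 ms.
Transmission budget = 17.5 − 9 = 8.5 ms.
R ≥ L / t_tx = 32000 bits / 0.0085 s = 3.76 Mbps.

3.76 Mbps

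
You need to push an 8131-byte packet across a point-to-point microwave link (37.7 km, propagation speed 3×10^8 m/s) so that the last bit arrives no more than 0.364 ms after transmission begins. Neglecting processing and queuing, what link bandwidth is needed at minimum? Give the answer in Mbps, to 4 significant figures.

272.9 Mbps

L = 65048 bits.
Propagation delay = 37700 / 300000000 = 0.125667 ms.
Transmission budget = 0.364 − 0.125667 = 0.238333 ms.
R ≥ L / t_tx = 65048 bits / 0.000238333 s = 272.9 Mbps.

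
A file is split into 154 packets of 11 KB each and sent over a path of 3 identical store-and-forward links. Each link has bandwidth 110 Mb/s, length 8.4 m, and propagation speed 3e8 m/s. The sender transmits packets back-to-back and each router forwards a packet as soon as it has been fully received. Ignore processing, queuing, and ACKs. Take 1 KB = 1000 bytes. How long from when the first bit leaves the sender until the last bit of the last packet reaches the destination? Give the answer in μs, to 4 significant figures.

124800 μs

Per-hop transmission t_tx = L/R = 88000/110000000 = 800 μs.
Per-hop propagation t_prop = 8.4/300000000 = 0.028 μs.
Pipeline fill: first packet needs 3·t_tx to clear all hops; remaining 153 packets each add one t_tx.
Total = (3+154-1)·t_tx + 3·t_prop = 156·800 + 3·0.028 = 124800 μs.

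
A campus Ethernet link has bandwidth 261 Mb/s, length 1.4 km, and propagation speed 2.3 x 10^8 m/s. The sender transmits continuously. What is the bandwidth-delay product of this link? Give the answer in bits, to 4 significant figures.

1589 bits

Propagation delay = 1400 / 2.3e+08 = 6.08696e-06 s.
BDP = R × t_prop = 261000000 × 6.08696e-06 = 1588.7 bits.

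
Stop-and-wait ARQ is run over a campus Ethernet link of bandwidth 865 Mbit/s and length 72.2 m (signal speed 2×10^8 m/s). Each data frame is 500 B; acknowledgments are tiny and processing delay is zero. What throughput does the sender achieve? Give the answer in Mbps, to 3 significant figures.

t_tx = L/R = 4000/865000000 = 4.62428e-06 s.
t_prop = 72.2/200000000 = 3.61e-07 s; RTT = 7.22e-07 s.
Cycle = t_tx + RTT = 5.34628e-06 s.
Throughput = L / cycle = 4000 / 5.34628e-06 = 748 Mbps.

748 Mbps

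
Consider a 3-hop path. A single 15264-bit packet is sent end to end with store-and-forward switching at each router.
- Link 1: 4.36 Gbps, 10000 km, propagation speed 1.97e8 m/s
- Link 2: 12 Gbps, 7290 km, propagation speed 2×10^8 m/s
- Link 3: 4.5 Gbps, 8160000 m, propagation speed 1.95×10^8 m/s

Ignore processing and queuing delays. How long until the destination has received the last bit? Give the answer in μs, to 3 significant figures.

Transmission delays (L/R per hop): 3.50092, 1.272, 3.392 μs; sum = 8.16492 μs.
Propagation delays (d/s per hop): 50761.4, 36450, 41846.2 μs; sum = 129058 μs.
End-to-end = 129000 μs.

129000 μs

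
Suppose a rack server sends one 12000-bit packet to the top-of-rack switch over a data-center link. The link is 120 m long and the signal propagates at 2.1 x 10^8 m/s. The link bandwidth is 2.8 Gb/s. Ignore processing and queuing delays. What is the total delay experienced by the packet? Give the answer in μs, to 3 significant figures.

4.86 μs

Transmission delay = L/R = 12000 / 2800000000 = 4.28571 μs.
Propagation delay = d/s = 120 m / 210000000 m/s = 0.571429 μs.
Total = 4.86 μs.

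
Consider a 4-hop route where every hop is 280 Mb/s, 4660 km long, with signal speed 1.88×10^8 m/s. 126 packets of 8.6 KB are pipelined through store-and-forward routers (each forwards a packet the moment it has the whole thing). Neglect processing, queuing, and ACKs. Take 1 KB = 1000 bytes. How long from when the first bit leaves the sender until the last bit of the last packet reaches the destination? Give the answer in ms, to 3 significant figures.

131 ms

Per-hop transmission t_tx = L/R = 68800/280000000 = 0.245714 ms.
Per-hop propagation t_prop = 4660000/188000000 = 24.7872 ms.
Pipeline fill: first packet needs 4·t_tx to clear all hops; remaining 125 packets each add one t_tx.
Total = (4+126-1)·t_tx + 4·t_prop = 129·0.245714 + 4·24.7872 = 131 ms.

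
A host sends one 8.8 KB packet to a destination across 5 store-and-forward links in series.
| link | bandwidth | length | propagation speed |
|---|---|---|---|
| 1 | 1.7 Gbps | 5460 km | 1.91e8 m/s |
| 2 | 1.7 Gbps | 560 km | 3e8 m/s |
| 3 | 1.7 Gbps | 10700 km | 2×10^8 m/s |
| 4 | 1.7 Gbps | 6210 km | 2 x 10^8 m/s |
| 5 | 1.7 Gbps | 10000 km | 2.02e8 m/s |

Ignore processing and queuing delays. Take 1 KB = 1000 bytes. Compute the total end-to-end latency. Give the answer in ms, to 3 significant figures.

165 ms

L = 70400 bits.
Transmission delay per hop = L/R = 70400/1700000000 = 0.0414118 ms; 5 hops → 0.207059 ms.
Propagation delays (d/s per hop): 28.5864, 1.86667, 53.5, 31.05, 49.505 ms; sum = 164.508 ms.
End-to-end = 165 ms.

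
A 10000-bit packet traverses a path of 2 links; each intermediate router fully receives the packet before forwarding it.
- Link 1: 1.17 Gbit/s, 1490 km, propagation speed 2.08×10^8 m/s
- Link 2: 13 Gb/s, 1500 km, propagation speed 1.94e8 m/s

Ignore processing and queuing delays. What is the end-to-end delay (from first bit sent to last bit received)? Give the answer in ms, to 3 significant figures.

14.9 ms

Transmission delays (L/R per hop): 0.00854701, 0.000769231 ms; sum = 0.00931624 ms.
Propagation delays (d/s per hop): 7.16346, 7.73196 ms; sum = 14.8954 ms.
End-to-end = 14.9 ms.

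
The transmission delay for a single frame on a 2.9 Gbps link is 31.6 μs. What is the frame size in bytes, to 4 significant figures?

11460 bytes

L = R × t_tx = 2900000000 b/s × 3.16e-05 s = 91640 bits.
In bytes: 91640 / 8 = 11460 bytes.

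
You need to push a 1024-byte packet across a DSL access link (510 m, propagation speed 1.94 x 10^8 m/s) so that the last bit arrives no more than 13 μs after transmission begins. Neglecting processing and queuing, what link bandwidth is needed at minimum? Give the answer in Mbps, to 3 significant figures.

790 Mbps

L = 8192 bits.
Propagation delay = 510 / 194000000 = 2.62887 μs.
Transmission budget = 13 − 2.62887 = 10.3711 μs.
R ≥ L / t_tx = 8192 bits / 1.03711e-05 s = 790 Mbps.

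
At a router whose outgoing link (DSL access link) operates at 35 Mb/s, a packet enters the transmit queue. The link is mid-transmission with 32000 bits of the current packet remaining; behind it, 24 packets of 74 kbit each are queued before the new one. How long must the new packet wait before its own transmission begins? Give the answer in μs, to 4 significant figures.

Each queued packet: L/R = 74000/35000000 = 2114.29 μs.
24 queued → 50742.9 μs.
Plus remaining 32000 bits of current packet: 914.286 μs.
Queuing delay = 51660 μs.

51660 μs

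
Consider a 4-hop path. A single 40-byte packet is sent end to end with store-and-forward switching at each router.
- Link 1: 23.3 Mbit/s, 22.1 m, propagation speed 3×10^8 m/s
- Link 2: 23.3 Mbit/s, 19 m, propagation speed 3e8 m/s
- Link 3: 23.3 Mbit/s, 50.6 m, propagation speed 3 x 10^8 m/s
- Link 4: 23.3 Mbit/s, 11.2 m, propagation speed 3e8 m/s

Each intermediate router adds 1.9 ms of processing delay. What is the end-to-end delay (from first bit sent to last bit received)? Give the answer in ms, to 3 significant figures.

5.76 ms

L = 40 × 8 = 320 bits.
Transmission delay per hop = L/R = 320/23300000 = 0.0137339 ms; 4 hops → 0.0549356 ms.
Propagation delays (d/s per hop): 7.36667e-05, 6.33333e-05, 0.000168667, 3.73333e-05 ms; sum = 0.000343 ms.
Processing at 3 router(s): 3 × 1.9 ms = 5.7 ms.
End-to-end = 5.76 ms.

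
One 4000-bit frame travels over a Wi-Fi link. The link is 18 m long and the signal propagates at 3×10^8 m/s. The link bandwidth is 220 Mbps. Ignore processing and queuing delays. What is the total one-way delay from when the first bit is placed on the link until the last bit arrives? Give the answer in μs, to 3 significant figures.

Transmission delay = L/R = 4000 / 220000000 = 18.1818 μs.
Propagation delay = d/s = 18 m / 300000000 m/s = 0.06 μs.
Total = 18.2 μs.

18.2 μs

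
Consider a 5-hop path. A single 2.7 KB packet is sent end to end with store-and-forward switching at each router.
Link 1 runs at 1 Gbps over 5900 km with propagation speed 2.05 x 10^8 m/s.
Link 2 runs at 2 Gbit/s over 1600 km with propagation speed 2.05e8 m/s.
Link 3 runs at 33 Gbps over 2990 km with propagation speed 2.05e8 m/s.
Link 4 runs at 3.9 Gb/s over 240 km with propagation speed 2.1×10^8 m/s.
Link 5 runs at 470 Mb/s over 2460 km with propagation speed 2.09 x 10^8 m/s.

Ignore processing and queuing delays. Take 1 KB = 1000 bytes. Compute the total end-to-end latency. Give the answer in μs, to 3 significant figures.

L = 21600 bits.
Transmission delays (L/R per hop): 21.6, 10.8, 0.654545, 5.53846, 45.9574 μs; sum = 84.5505 μs.
Propagation delays (d/s per hop): 28780.5, 7804.88, 14585.4, 1142.86, 11770.3 μs; sum = 64083.9 μs.
End-to-end = 64200 μs.

64200 μs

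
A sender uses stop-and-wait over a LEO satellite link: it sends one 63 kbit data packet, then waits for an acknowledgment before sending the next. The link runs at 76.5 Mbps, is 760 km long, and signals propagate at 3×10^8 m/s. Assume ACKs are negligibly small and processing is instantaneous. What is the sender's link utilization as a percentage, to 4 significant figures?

13.98 %

t_tx = L/R = 63000/76500000 = 0.000823529 s.
t_prop = 760000/300000000 = 0.00253333 s; RTT = 0.00506667 s.
Cycle = t_tx + RTT = 0.0058902 s.
Utilization = t_tx / cycle = 0.000823529/0.0058902 = 13.98 %.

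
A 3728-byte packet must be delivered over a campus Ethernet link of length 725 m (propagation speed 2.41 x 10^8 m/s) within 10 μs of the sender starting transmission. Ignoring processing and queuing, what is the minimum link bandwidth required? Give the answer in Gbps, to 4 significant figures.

L = 29824 bits.
Propagation delay = 725 / 241000000 = 3.0083 μs.
Transmission budget = 10 − 3.0083 = 6.9917 μs.
R ≥ L / t_tx = 29824 bits / 6.9917e-06 s = 4.266 Gbps.

4.266 Gbps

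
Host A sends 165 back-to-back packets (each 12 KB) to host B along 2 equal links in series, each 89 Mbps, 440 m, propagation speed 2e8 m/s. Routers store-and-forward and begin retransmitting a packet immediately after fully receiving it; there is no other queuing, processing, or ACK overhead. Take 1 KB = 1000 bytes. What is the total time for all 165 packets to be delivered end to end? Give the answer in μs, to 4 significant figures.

Per-hop transmission t_tx = L/R = 96000/89000000 = 1078.65 μs.
Per-hop propagation t_prop = 440/200000000 = 2.2 μs.
Pipeline fill: first packet needs 2·t_tx to clear all hops; remaining 164 packets each add one t_tx.
Total = (2+165-1)·t_tx + 2·t_prop = 166·1078.65 + 2·2.2 = 179100 μs.

179100 μs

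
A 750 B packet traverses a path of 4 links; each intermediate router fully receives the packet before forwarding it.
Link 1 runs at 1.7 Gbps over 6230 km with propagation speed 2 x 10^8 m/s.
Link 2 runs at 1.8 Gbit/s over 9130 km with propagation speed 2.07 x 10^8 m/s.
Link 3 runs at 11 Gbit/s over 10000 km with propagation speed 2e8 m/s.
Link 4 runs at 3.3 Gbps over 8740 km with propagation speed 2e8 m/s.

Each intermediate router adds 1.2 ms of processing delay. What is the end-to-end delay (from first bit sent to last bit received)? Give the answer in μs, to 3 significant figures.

L = 750 × 8 = 6000 bits.
Transmission delays (L/R per hop): 3.52941, 3.33333, 0.545455, 1.81818 μs; sum = 9.22638 μs.
Propagation delays (d/s per hop): 31150, 44106.3, 50000, 43700 μs; sum = 168956 μs.
Processing at 3 router(s): 3 × 1.2 ms = 3600 μs.
End-to-end = 173000 μs.

173000 μs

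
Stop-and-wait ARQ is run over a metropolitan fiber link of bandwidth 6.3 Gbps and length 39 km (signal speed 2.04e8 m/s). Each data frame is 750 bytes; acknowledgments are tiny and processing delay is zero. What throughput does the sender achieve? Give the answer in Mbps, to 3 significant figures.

15.7 Mbps

t_tx = L/R = 6000/6300000000 = 9.52381e-07 s.
t_prop = 39000/204000000 = 0.000191176 s; RTT = 0.000382353 s.
Cycle = t_tx + RTT = 0.000383305 s.
Throughput = L / cycle = 6000 / 0.000383305 = 15.7 Mbps.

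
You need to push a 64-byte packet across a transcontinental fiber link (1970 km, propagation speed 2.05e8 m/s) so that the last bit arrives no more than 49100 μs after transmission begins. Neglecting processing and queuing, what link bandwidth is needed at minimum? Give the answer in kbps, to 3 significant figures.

L = 512 bits.
Propagation delay = 1970000 / 2.05e+08 = 9609.76 μs.
Transmission budget = 49100 − 9609.76 = 39490.2 μs.
R ≥ L / t_tx = 512 bits / 0.0394902 s = 13.0 kbps.

13.0 kbps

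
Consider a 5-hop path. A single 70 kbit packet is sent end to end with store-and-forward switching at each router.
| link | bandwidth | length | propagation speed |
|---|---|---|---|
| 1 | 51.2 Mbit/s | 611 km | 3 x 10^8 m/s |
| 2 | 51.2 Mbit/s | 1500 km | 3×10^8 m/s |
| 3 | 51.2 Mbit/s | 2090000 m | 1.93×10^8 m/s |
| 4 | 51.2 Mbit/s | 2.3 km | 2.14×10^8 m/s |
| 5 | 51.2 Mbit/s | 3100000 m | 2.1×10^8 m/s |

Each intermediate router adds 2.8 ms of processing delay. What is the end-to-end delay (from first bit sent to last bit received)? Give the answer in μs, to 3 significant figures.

L = 70000 bits.
Transmission delay per hop = L/R = 70000/51200000 = 1367.19 μs; 5 hops → 6835.94 μs.
Propagation delays (d/s per hop): 2036.67, 5000, 10829, 10.7477, 14761.9 μs; sum = 32638.3 μs.
Processing at 4 router(s): 4 × 2.8 ms = 11200 μs.
End-to-end = 50700 μs.

50700 μs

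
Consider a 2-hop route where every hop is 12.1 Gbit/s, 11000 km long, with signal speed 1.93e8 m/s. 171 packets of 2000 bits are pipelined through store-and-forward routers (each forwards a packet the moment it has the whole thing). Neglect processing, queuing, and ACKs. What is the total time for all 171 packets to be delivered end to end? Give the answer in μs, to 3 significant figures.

Per-hop transmission t_tx = L/R = 2000/12100000000 = 0.165289 μs.
Per-hop propagation t_prop = 11000000/193000000 = 56994.8 μs.
Pipeline fill: first packet needs 2·t_tx to clear all hops; remaining 170 packets each add one t_tx.
Total = (2+171-1)·t_tx + 2·t_prop = 172·0.165289 + 2·56994.8 = 114000 μs.

114000 μs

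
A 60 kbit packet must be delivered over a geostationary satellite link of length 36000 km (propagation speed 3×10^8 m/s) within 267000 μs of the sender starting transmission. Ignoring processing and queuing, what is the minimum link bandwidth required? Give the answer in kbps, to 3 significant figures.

Propagation delay = 36000000 / 300000000 = 120000 μs.
Transmission budget = 267000 − 120000 = 147000 μs.
R ≥ L / t_tx = 60000 bits / 0.147 s = 408 kbps.

408 kbps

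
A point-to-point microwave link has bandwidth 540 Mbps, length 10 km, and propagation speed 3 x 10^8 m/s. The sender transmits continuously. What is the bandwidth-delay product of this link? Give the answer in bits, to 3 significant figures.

Propagation delay = 10000 / 300000000 = 3.33333e-05 s.
BDP = R × t_prop = 540000000 × 3.33333e-05 = 18000 bits.

18000 bits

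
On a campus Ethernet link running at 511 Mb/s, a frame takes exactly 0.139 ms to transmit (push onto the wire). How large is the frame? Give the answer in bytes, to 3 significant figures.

L = R × t_tx = 511000000 b/s × 0.000139 s = 71029 bits.
In bytes: 71029 / 8 = 8880 bytes.

8880 bytes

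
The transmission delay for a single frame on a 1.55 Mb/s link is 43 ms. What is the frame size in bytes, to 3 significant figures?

L = R × t_tx = 1550000 b/s × 0.043 s = 66650 bits.
In bytes: 66650 / 8 = 8330 bytes.

8330 bytes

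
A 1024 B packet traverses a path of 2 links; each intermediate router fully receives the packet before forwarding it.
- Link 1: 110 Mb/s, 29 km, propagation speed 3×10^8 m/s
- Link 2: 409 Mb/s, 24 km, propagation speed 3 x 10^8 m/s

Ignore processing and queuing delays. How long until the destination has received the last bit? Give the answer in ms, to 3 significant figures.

0.271 ms

L = 1024 × 8 = 8192 bits.
Transmission delays (L/R per hop): 0.0744727, 0.0200293 ms; sum = 0.0945021 ms.
Propagation delays (d/s per hop): 0.0966667, 0.08 ms; sum = 0.176667 ms.
End-to-end = 0.271 ms.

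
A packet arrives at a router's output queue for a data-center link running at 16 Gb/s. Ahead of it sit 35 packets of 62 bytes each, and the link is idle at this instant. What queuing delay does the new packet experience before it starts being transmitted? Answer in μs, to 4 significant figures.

Each queued packet: L/R = 496/16000000000 = 0.031 μs.
35 queued → 1.085 μs.
Queuing delay = 1.085 μs.

1.085 μs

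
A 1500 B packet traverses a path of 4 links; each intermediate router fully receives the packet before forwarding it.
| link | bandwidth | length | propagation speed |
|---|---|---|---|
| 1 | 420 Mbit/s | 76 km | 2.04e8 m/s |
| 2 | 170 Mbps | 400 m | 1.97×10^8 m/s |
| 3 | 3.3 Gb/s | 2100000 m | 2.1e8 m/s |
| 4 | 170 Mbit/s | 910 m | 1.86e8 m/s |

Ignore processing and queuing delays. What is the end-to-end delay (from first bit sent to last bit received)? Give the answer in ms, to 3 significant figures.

L = 1500 × 8 = 12000 bits.
Transmission delays (L/R per hop): 0.0285714, 0.0705882, 0.00363636, 0.0705882 ms; sum = 0.173384 ms.
Propagation delays (d/s per hop): 0.372549, 0.00203046, 10, 0.00489247 ms; sum = 10.3795 ms.
End-to-end = 10.6 ms.

10.6 ms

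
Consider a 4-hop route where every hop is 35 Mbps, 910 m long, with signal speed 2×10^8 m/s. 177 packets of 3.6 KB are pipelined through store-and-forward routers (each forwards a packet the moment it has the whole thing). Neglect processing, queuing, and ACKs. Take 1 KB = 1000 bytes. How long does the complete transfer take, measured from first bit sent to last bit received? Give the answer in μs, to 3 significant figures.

Per-hop transmission t_tx = L/R = 28800/35000000 = 822.857 μs.
Per-hop propagation t_prop = 910/200000000 = 4.55 μs.
Pipeline fill: first packet needs 4·t_tx to clear all hops; remaining 176 packets each add one t_tx.
Total = (4+177-1)·t_tx + 4·t_prop = 180·822.857 + 4·4.55 = 148000 μs.

148000 μs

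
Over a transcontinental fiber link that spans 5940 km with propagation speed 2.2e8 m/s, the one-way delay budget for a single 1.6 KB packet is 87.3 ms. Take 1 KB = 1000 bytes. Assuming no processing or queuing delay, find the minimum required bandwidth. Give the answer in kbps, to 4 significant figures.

L = 12800 bits.
Propagation delay = 5940000 / 2.2e+08 = 27 ms.
Transmission budget = 87.3 − 27 = 60.3 ms.
R ≥ L / t_tx = 12800 bits / 0.0603 s = 212.3 kbps.

212.3 kbps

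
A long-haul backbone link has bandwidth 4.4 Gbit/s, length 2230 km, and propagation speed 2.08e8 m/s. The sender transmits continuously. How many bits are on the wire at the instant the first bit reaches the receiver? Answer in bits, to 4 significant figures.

Propagation delay = 2230000 / 208000000 = 0.0107212 s.
BDP = R × t_prop = 4400000000 × 0.0107212 = 47173100 bits.

47170000 bits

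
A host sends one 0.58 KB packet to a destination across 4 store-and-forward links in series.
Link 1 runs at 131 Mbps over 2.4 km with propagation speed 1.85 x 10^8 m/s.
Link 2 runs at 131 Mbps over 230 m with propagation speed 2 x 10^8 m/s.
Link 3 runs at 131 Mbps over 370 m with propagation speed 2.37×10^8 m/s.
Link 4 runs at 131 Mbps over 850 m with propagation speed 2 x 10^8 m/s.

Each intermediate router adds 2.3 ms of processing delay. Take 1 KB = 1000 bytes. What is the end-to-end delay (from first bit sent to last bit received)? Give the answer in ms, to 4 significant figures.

7.062 ms

L = 4640 bits.
Transmission delay per hop = L/R = 4640/131000000 = 0.0354198 ms; 4 hops → 0.141679 ms.
Propagation delays (d/s per hop): 0.012973, 0.00115, 0.00156118, 0.00425 ms; sum = 0.0199342 ms.
Processing at 3 router(s): 3 × 2.3 ms = 6.9 ms.
End-to-end = 7.062 ms.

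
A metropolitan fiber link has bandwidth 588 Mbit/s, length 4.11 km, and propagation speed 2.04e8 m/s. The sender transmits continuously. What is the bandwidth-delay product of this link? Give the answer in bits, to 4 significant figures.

11850 bits

Propagation delay = 4110 / 204000000 = 2.01471e-05 s.
BDP = R × t_prop = 588000000 × 2.01471e-05 = 11846.5 bits.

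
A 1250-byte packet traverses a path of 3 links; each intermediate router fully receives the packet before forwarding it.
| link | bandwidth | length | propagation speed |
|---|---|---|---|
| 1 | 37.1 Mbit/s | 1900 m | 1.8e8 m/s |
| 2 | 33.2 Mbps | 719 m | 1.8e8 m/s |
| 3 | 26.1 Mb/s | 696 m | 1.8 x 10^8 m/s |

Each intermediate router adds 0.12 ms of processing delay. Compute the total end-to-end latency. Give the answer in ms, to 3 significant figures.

L = 1250 × 8 = 10000 bits.
Transmission delays (L/R per hop): 0.269542, 0.301205, 0.383142 ms; sum = 0.953888 ms.
Propagation delays (d/s per hop): 0.0105556, 0.00399444, 0.00386667 ms; sum = 0.0184167 ms.
Processing at 2 router(s): 2 × 0.12 ms = 0.24 ms.
End-to-end = 1.21 ms.

1.21 ms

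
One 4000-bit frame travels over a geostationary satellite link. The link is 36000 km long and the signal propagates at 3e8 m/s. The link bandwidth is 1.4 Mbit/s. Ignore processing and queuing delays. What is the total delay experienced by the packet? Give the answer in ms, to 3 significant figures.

Transmission delay = L/R = 4000 / 1400000 = 2.85714 ms.
Propagation delay = d/s = 36000000 m / 300000000 m/s = 120 ms.
Total = 123 ms.

123 ms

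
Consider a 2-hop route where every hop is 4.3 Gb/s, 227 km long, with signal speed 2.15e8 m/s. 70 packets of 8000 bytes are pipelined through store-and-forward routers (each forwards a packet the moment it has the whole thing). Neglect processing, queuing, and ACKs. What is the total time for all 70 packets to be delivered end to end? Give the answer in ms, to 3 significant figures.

3.17 ms

Per-hop transmission t_tx = L/R = 64000/4300000000 = 0.0148837 ms.
Per-hop propagation t_prop = 227000/215000000 = 1.05581 ms.
Pipeline fill: first packet needs 2·t_tx to clear all hops; remaining 69 packets each add one t_tx.
Total = (2+70-1)·t_tx + 2·t_prop = 71·0.0148837 + 2·1.05581 = 3.17 ms.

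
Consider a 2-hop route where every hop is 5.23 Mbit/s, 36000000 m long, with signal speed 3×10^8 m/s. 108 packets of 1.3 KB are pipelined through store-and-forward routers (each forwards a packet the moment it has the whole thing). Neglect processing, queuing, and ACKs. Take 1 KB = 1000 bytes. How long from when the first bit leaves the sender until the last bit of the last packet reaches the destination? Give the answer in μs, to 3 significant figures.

Per-hop transmission t_tx = L/R = 10400/5230000 = 1988.53 μs.
Per-hop propagation t_prop = 36000000/300000000 = 120000 μs.
Pipeline fill: first packet needs 2·t_tx to clear all hops; remaining 107 packets each add one t_tx.
Total = (2+108-1)·t_tx + 2·t_prop = 109·1988.53 + 2·120000 = 457000 μs.

457000 μs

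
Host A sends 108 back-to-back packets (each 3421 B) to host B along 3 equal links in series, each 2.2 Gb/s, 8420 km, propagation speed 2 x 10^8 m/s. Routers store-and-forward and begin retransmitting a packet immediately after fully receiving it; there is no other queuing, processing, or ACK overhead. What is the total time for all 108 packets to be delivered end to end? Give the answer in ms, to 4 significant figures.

127.7 ms

Per-hop transmission t_tx = L/R = 27368/2200000000 = 0.01244 ms.
Per-hop propagation t_prop = 8420000/200000000 = 42.1 ms.
Pipeline fill: first packet needs 3·t_tx to clear all hops; remaining 107 packets each add one t_tx.
Total = (3+108-1)·t_tx + 3·t_prop = 110·0.01244 + 3·42.1 = 127.7 ms.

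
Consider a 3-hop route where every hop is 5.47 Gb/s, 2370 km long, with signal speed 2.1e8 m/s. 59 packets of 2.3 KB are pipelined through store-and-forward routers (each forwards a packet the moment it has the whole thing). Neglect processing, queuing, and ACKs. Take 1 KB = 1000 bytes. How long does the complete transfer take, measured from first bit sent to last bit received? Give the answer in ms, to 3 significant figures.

34.1 ms

Per-hop transmission t_tx = L/R = 18400/5470000000 = 0.0033638 ms.
Per-hop propagation t_prop = 2370000/210000000 = 11.2857 ms.
Pipeline fill: first packet needs 3·t_tx to clear all hops; remaining 58 packets each add one t_tx.
Total = (3+59-1)·t_tx + 3·t_prop = 61·0.0033638 + 3·11.2857 = 34.1 ms.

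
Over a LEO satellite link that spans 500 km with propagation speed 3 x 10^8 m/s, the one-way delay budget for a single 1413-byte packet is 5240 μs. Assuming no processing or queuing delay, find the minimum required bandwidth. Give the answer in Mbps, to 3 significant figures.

L = 11304 bits.
Propagation delay = 500000 / 300000000 = 1666.67 μs.
Transmission budget = 5240 − 1666.67 = 3573.33 μs.
R ≥ L / t_tx = 11304 bits / 0.00357333 s = 3.16 Mbps.

3.16 Mbps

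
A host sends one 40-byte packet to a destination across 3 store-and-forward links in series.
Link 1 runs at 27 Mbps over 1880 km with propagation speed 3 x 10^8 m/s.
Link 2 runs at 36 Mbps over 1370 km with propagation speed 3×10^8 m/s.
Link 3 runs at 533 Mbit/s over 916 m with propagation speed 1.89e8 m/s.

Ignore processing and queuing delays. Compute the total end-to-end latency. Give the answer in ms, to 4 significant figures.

10.86 ms

L = 40 × 8 = 320 bits.
Transmission delays (L/R per hop): 0.0118519, 0.00888889, 0.000600375 ms; sum = 0.0213411 ms.
Propagation delays (d/s per hop): 6.26667, 4.56667, 0.00484656 ms; sum = 10.8382 ms.
End-to-end = 10.86 ms.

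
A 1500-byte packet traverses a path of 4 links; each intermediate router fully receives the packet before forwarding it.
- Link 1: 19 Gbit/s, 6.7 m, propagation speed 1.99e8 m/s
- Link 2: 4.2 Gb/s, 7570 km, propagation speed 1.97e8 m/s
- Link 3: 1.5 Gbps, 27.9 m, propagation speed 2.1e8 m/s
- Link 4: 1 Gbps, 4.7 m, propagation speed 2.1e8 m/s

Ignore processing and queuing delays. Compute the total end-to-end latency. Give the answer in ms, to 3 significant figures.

38.5 ms

L = 1500 × 8 = 12000 bits.
Transmission delays (L/R per hop): 0.000631579, 0.00285714, 0.008, 0.012 ms; sum = 0.0234887 ms.
Propagation delays (d/s per hop): 3.36683e-05, 38.4264, 0.000132857, 2.2381e-05 ms; sum = 38.4266 ms.
End-to-end = 38.5 ms.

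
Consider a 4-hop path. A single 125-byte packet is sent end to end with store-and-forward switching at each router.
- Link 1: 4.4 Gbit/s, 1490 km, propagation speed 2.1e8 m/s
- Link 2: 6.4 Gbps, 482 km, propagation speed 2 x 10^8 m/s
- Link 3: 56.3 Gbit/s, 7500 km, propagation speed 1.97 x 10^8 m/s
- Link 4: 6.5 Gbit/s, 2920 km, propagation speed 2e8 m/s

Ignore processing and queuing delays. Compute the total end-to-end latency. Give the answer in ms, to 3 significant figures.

L = 125 × 8 = 1000 bits.
Transmission delays (L/R per hop): 0.000227273, 0.00015625, 1.7762e-05, 0.000153846 ms; sum = 0.000555131 ms.
Propagation delays (d/s per hop): 7.09524, 2.41, 38.0711, 14.6 ms; sum = 62.1763 ms.
End-to-end = 62.2 ms.

62.2 ms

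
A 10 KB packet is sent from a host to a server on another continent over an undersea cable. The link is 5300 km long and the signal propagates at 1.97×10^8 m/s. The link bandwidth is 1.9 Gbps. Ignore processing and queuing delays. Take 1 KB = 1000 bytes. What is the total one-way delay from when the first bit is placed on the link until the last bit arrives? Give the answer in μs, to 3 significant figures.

26900 μs

L = 80000 bits.
Transmission delay = L/R = 80000 / 1900000000 = 42.1053 μs.
Propagation delay = d/s = 5300000 m / 197000000 m/s = 26903.6 μs.
Total = 26900 μs.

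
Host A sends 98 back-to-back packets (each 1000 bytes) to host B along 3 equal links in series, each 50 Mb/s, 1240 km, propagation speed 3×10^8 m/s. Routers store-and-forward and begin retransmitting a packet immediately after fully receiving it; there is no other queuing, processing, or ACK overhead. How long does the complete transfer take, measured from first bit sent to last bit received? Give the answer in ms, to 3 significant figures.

Per-hop transmission t_tx = L/R = 8000/50000000 = 0.16 ms.
Per-hop propagation t_prop = 1240000/300000000 = 4.13333 ms.
Pipeline fill: first packet needs 3·t_tx to clear all hops; remaining 97 packets each add one t_tx.
Total = (3+98-1)·t_tx + 3·t_prop = 100·0.16 + 3·4.13333 = 28.4 ms.

28.4 ms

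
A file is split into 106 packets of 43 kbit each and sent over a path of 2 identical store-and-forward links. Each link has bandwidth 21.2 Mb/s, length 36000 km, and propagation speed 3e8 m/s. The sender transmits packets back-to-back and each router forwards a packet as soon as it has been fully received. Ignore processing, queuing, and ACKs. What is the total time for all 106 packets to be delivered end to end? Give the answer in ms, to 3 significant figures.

457 ms

Per-hop transmission t_tx = L/R = 43000/21200000 = 2.0283 ms.
Per-hop propagation t_prop = 36000000/300000000 = 120 ms.
Pipeline fill: first packet needs 2·t_tx to clear all hops; remaining 105 packets each add one t_tx.
Total = (2+106-1)·t_tx + 2·t_prop = 107·2.0283 + 2·120 = 457 ms.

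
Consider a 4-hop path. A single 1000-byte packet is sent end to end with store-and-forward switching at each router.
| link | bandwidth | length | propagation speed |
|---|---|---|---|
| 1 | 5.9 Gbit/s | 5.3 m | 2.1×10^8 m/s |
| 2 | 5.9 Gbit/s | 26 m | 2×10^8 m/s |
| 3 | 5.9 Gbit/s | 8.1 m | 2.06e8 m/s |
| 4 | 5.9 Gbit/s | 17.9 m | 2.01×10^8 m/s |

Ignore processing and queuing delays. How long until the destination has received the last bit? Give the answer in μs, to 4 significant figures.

5.707 μs

L = 1000 × 8 = 8000 bits.
Transmission delay per hop = L/R = 8000/5900000000 = 1.35593 μs; 4 hops → 5.42373 μs.
Propagation delays (d/s per hop): 0.0252381, 0.13, 0.0393204, 0.0890547 μs; sum = 0.283613 μs.
End-to-end = 5.707 μs.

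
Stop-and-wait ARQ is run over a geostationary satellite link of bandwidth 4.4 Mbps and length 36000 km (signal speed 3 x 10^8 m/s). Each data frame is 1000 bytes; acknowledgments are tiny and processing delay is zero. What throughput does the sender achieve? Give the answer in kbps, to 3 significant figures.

t_tx = L/R = 8000/4400000 = 0.00181818 s.
t_prop = 36000000/300000000 = 0.12 s; RTT = 0.24 s.
Cycle = t_tx + RTT = 0.241818 s.
Throughput = L / cycle = 8000 / 0.241818 = 33.1 kbps.

33.1 kbps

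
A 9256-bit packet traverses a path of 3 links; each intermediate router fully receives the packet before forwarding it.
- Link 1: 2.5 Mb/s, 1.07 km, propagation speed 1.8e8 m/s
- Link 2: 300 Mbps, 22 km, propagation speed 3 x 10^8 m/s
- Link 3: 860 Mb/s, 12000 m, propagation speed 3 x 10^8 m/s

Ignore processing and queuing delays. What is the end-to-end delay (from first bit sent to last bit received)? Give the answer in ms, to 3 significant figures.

Transmission delays (L/R per hop): 3.7024, 0.0308533, 0.0107628 ms; sum = 3.74402 ms.
Propagation delays (d/s per hop): 0.00594444, 0.0733333, 0.04 ms; sum = 0.119278 ms.
End-to-end = 3.86 ms.

3.86 ms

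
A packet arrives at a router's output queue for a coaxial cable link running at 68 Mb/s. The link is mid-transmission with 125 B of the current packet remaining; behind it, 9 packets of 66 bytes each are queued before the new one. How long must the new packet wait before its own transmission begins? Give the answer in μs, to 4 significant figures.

84.59 μs

Each queued packet: L/R = 528/68000000 = 7.76471 μs.
9 queued → 69.8824 μs.
Plus remaining 1000 bits of current packet: 14.7059 μs.
Queuing delay = 84.59 μs.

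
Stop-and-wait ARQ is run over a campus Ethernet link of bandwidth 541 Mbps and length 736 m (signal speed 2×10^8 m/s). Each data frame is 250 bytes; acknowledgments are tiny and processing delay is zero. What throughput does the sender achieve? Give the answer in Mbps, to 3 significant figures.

t_tx = L/R = 2000/541000000 = 3.69686e-06 s.
t_prop = 736/200000000 = 3.68e-06 s; RTT = 7.36e-06 s.
Cycle = t_tx + RTT = 1.10569e-05 s.
Throughput = L / cycle = 2000 / 1.10569e-05 = 181 Mbps.

181 Mbps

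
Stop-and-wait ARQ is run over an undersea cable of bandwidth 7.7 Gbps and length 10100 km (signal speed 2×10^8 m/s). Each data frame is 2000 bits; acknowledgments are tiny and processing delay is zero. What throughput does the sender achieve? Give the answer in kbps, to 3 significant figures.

t_tx = L/R = 2000/7700000000 = 2.5974e-07 s.
t_prop = 10100000/200000000 = 0.0505 s; RTT = 0.101 s.
Cycle = t_tx + RTT = 0.101 s.
Throughput = L / cycle = 2000 / 0.101 = 19.8 kbps.

19.8 kbps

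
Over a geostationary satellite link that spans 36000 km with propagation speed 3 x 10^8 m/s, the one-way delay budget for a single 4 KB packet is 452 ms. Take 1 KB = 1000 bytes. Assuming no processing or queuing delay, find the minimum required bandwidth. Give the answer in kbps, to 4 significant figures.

96.39 kbps

L = 32000 bits.
Propagation delay = 36000000 / 300000000 = 120 ms.
Transmission budget = 452 − 120 = 332 ms.
R ≥ L / t_tx = 32000 bits / 0.332 s = 96.39 kbps.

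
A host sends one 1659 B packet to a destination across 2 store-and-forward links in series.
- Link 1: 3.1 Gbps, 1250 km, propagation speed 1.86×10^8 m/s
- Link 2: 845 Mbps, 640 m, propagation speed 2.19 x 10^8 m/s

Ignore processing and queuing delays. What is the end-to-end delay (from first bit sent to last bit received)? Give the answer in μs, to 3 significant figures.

L = 1659 × 8 = 13272 bits.
Transmission delays (L/R per hop): 4.28129, 15.7065 μs; sum = 19.9878 μs.
Propagation delays (d/s per hop): 6720.43, 2.92237 μs; sum = 6723.35 μs.
End-to-end = 6740 μs.

6740 μs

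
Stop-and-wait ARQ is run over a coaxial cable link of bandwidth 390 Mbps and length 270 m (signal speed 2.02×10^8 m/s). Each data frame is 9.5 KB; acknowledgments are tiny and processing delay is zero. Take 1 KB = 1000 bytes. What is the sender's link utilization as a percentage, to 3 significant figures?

98.6 %

t_tx = L/R = 76000/390000000 = 0.000194872 s.
t_prop = 270/202000000 = 1.33663e-06 s; RTT = 2.67327e-06 s.
Cycle = t_tx + RTT = 0.000197545 s.
Utilization = t_tx / cycle = 0.000194872/0.000197545 = 98.6 %.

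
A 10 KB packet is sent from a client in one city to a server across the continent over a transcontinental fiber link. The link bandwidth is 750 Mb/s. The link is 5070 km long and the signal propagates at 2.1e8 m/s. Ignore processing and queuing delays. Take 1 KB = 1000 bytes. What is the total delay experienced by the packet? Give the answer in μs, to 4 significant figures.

24250 μs

L = 80000 bits.
Transmission delay = L/R = 80000 / 750000000 = 106.667 μs.
Propagation delay = d/s = 5070000 m / 210000000 m/s = 24142.9 μs.
Total = 24250 μs.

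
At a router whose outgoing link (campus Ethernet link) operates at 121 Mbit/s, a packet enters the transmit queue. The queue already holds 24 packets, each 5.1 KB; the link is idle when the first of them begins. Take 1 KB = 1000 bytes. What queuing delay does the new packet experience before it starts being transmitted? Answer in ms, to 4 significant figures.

Each queued packet: L/R = 40800/121000000 = 0.33719 ms.
24 queued → 8.09256 ms.
Queuing delay = 8.093 ms.

8.093 ms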